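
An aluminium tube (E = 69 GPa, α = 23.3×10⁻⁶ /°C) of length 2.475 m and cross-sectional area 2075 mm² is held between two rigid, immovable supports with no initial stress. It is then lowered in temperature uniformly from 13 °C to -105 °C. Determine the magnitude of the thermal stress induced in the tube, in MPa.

With length fixed, the mechanical strain must cancel the thermal strain αΔT = 23.3×10⁻⁶ × 118 = 2749.4×10⁻⁶.
The stress required to suppress this strain is σ = Eε = 69×10³ × 2749.4×10⁻⁶ = 189.7 MPa, tensile since the tube is trying to contract.

σ ≈ 190 MPa (tensile)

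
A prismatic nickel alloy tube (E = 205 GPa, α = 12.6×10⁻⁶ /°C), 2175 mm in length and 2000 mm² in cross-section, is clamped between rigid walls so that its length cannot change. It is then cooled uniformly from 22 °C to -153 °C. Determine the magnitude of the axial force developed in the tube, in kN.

P ≈ 904 kN (tensile)

With zero net strain, σ = E·αΔT = 205 GPa × 12.6×10⁻⁶ × 175 = 452 MPa.
Axial force P = σA = 452 × 2000 = 904000 N = 904 kN, tensile.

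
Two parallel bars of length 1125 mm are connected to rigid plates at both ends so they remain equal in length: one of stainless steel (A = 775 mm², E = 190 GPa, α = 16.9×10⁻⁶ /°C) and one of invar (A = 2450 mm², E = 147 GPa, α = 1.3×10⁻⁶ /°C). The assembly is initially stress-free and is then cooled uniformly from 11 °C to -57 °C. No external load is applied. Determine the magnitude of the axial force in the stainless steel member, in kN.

P ≈ 111 kN (tensile in the stainless steel)

The stainless steel has the larger α, so on cooling it would change length more than the invar if both were free. The rigid plates force a common final length, so the stainless steel is put into tension and the invar into compression, with equal and opposite forces P (no external load).
Setting the final lengths equal and cancelling L: (α₁ − α₂)ΔT = P/(A₁E₁) + P/(A₂E₂).
|α₁ − α₂|·ΔT = 15.6×10⁻⁶ × 68 = 0.001061.
1/(A₁E₁) + 1/(A₂E₂) = 1/(775×190×10³) + 1/(2450×147×10³) = 9.568×10⁻⁹ N⁻¹.
P = 0.001061 / 9.568×10⁻⁹ = 110900 N = 110.9 kN.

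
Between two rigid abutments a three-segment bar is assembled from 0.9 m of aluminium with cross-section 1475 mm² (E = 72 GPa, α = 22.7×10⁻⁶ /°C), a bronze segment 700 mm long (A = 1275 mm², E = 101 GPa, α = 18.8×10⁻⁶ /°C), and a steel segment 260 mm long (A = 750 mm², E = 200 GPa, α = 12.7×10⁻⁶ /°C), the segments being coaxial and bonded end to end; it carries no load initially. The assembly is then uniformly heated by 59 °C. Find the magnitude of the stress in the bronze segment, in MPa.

σ ≈ 109 MPa (compressive)

Free thermal expansion of the whole bar: Σ αᵢΔT Lᵢ = 22.7×10⁻⁶×59×900 + 18.8×10⁻⁶×59×700 + 12.7×10⁻⁶×59×260 = 2.177 mm.
Since the ends are fixed, an axial force P builds up, equal in every segment, with P · Σ Lᵢ/(AᵢEᵢ) = δ_free.
The series flexibility is Σ Lᵢ/(AᵢEᵢ) = 900/(1475×72×10³) + 700/(1275×101×10³) + 260/(750×200×10³) = 1.564×10⁻⁵ mm/N.
So P = 2.177 / 1.564×10⁻⁵ = 139.1 kN, compressive.
σ_{bronze} = P / A = 139100 / 1275 = 109.1 MPa.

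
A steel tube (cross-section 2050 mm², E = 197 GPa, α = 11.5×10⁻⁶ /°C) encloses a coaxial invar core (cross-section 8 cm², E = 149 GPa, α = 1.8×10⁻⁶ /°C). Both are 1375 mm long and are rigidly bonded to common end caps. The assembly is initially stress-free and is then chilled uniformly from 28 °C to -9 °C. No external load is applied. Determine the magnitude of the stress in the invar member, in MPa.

The steel has the larger α, so on cooling it would change length more than the invar if both were free. The rigid plates force a common final length, so the steel is put into tension and the invar into compression, with equal and opposite forces P (no external load).
Setting the final lengths equal and cancelling L: (α₁ − α₂)ΔT = P/(A₁E₁) + P/(A₂E₂).
|α₁ − α₂|·ΔT = 9.7×10⁻⁶ × 37 = 0.0003589.
1/(A₁E₁) + 1/(A₂E₂) = 1/(2050×197×10³) + 1/(800×149×10³) = 1.087×10⁻⁸ N⁻¹.
P = 0.0003589 / 1.087×10⁻⁸ = 33030 N = 33.03 kN.
σ_{invar} = P/A₂ = 33030/800 = 41.29 MPa, compressive.

σ ≈ 41.3 MPa (compressive)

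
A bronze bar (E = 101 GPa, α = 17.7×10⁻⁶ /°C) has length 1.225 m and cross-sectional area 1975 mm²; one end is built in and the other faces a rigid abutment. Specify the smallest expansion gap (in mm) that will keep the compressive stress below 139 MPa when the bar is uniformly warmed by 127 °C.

g ≈ 1.07 mm

Free expansion if unrestrained: δ_free = αΔT L = 17.7×10⁻⁶ × 127 × 1225 = 2.754 mm.
At the allowable stress the elastic shortening the wall may impose is σL/E = 139 × 1225 / (101×10³) = 1.686 mm.
So the gap has to take up the difference, g_min = δ_free − σL/E = 2.754 − 1.686 = 1.068 mm.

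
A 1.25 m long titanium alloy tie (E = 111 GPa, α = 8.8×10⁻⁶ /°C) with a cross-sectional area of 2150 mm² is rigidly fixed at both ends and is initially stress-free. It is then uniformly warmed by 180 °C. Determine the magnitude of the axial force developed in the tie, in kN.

P ≈ 378 kN (compressive)

Full restraint means ε = 0, so the stress is σ = EαΔT = 111×10³ × 8.8×10⁻⁶ × 180 = 175.8 MPa.
Axial force P = σA = 175.8 × 2150 = 378000 N = 378 kN, compressive.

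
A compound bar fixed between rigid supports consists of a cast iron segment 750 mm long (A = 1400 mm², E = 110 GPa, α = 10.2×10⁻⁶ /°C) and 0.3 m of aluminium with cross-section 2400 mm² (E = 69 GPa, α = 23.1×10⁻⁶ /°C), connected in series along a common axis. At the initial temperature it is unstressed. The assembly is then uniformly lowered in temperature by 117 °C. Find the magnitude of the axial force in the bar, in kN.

Free thermal contraction of the whole bar: Σ αᵢΔT Lᵢ = 10.2×10⁻⁶×117×750 + 23.1×10⁻⁶×117×300 = 1.706 mm.
The rigid supports impose zero overall length change; the single axial force P common to all segments must satisfy P Σ Lᵢ/(AᵢEᵢ) = δ_free.
The series flexibility is Σ Lᵢ/(AᵢEᵢ) = 750/(1400×110×10³) + 300/(2400×69×10³) = 6.682×10⁻⁶ mm/N.
So P = 1.706 / 6.682×10⁻⁶ = 255.3 kN, tensile.

P ≈ 255 kN (tensile)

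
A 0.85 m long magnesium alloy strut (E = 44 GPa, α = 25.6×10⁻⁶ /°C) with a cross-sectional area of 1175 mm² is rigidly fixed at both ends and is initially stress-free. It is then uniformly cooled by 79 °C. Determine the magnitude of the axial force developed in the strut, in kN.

P ≈ 105 kN (tensile)

With zero net strain, σ = E·αΔT = 44 GPa × 25.6×10⁻⁶ × 79 = 88.99 MPa.
Then P = σA = 88.99 × 1175 mm² = 104.6 kN, tensile.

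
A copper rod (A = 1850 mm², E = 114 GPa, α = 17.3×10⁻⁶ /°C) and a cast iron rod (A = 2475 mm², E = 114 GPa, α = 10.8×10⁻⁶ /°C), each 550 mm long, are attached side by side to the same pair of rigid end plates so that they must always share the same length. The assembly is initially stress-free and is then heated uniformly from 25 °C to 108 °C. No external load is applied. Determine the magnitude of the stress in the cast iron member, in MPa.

Equilibrium of a rigid end plate with no external load gives equal and opposite internal forces ±P in the two members. Since α_{copper} > α_{cast iron}, heating drives the copper into compression and the cast iron into tension.
Setting the final lengths equal and cancelling L: (α₁ − α₂)ΔT = P/(A₁E₁) + P/(A₂E₂).
|α₁ − α₂|·ΔT = 6.5×10⁻⁶ × 83 = 0.0005395.
1/(A₁E₁) + 1/(A₂E₂) = 1/(1850×114×10³) + 1/(2475×114×10³) = 8.286×10⁻⁹ N⁻¹.
P = 0.0005395 / 8.286×10⁻⁹ = 65110 N = 65.11 kN.
σ_{cast iron} = P/A₂ = 65110/2475 = 26.31 MPa, tensile.

σ ≈ 26.3 MPa (tensile)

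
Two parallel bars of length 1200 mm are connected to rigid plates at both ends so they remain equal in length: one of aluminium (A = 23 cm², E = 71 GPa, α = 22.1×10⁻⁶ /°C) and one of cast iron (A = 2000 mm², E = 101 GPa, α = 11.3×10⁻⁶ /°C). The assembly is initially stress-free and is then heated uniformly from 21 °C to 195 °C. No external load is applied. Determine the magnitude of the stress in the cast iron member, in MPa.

σ ≈ 84.8 MPa (tensile)

The aluminium has the larger α, so on heating it would change length more than the cast iron if both were free. The rigid plates force a common final length, so the aluminium is put into compression and the cast iron into tension, with equal and opposite forces P (no external load).
Compatibility of the two members (thermal + elastic change equal): (α₁ − α₂)ΔT = P·[1/(A₁E₁) + 1/(A₂E₂)].
|α₁ − α₂|·ΔT = 10.8×10⁻⁶ × 174 = 0.001879.
1/(A₁E₁) + 1/(A₂E₂) = 1/(2300×71×10³) + 1/(2000×101×10³) = 1.107×10⁻⁸ N⁻¹.
So P = 0.001879 / 1.107×10⁻⁸ = 169.7 kN.
σ_{cast iron} = P/A₂ = 169700/2000 = 84.85 MPa, tensile.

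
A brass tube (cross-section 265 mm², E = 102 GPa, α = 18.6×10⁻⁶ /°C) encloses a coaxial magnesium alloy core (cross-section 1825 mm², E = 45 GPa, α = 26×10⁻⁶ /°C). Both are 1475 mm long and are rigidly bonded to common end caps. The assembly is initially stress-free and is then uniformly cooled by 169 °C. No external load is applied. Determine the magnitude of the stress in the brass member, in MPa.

σ ≈ 96 MPa (compressive)

The magnesium alloy has the larger α, so on cooling it would change length more than the brass if both were free. The rigid plates force a common final length, so the magnesium alloy is put into tension and the brass into compression, with equal and opposite forces P (no external load).
Equating the net (thermal + elastic) strains gives |α₁ − α₂|·ΔT = P·[1/(A₁E₁) + 1/(A₂E₂)].
|α₁ − α₂|·ΔT = 7.4×10⁻⁶ × 169 = 0.001251.
1/(A₁E₁) + 1/(A₂E₂) = 1/(265×102×10³) + 1/(1825×45×10³) = 4.917×10⁻⁸ N⁻¹.
P = 0.001251 / 4.917×10⁻⁸ = 25430 N = 25.43 kN.
σ_{brass} = P/A₁ = 25430/265 = 95.97 MPa, compressive.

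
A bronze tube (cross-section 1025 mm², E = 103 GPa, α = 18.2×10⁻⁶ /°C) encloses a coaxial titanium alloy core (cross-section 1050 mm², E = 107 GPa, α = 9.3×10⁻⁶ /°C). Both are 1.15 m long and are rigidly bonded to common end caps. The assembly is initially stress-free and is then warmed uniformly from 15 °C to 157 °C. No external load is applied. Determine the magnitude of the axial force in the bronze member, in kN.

Both members must finish at the same length. With the larger α, the bronze tends to over-expand; the plates restrain it, putting the bronze in compression and the titanium alloy in tension. With no external load the two internal forces are equal and opposite, magnitude P.
Setting the final lengths equal and cancelling L: (α₁ − α₂)ΔT = P/(A₁E₁) + P/(A₂E₂).
|α₁ − α₂|·ΔT = 8.9×10⁻⁶ × 142 = 0.001264.
1/(A₁E₁) + 1/(A₂E₂) = 1/(1025×103×10³) + 1/(1050×107×10³) = 1.837×10⁻⁸ N⁻¹.
So P = 0.001264 / 1.837×10⁻⁸ = 68.79 kN.

P ≈ 68.8 kN (compressive in the bronze)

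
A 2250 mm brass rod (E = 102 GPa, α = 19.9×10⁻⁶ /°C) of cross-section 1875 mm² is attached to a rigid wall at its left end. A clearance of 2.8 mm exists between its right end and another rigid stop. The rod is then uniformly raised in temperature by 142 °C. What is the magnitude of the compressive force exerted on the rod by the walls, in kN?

If the wall were absent the rod would grow by αΔT L = 19.9×10⁻⁶ × 142 × 2250 = 6.358 mm.
After closing the 2.8 mm clearance, 6.358 − 2.8 = 3.558 mm of expansion remains to be suppressed by the wall.
So σ = E(δ_free − g)/L = 102×10³ × 3.558/2250 = 161.3 MPa.
P = σA = 161.3 × 1875 = 302.4 kN.

P ≈ 302 kN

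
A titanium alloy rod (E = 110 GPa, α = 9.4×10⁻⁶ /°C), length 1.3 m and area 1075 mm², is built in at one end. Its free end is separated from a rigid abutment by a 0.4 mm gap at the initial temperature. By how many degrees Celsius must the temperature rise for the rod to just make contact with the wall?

Contact occurs when the free expansion equals the gap: αΔT L = 0.4 mm.
So ΔT = g/(αL) = 0.4/(9.4×10⁻⁶ × 1300) = 32.73 °C.

ΔT ≈ 32.7 °C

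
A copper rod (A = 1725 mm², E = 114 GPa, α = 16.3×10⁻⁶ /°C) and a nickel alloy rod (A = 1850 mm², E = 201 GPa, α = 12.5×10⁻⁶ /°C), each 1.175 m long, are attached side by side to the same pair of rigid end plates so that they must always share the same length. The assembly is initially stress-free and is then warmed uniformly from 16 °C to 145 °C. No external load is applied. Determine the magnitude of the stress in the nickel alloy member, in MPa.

σ ≈ 34.1 MPa (tensile)

Both members must finish at the same length. With the larger α, the copper tends to over-expand; the plates restrain it, putting the copper in compression and the nickel alloy in tension. With no external load the two internal forces are equal and opposite, magnitude P.
Setting the final lengths equal and cancelling L: (α₁ − α₂)ΔT = P/(A₁E₁) + P/(A₂E₂).
|α₁ − α₂|·ΔT = 3.8×10⁻⁶ × 129 = 0.0004902.
1/(A₁E₁) + 1/(A₂E₂) = 1/(1725×114×10³) + 1/(1850×201×10³) = 7.774×10⁻⁹ N⁻¹.
So P = 0.0004902 / 7.774×10⁻⁹ = 63.05 kN.
σ_{nickel alloy} = P/A₂ = 63050/1850 = 34.08 MPa, tensile.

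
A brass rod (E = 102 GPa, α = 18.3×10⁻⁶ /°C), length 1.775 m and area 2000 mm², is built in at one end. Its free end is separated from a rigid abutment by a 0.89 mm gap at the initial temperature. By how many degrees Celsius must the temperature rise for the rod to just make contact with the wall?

ΔT ≈ 27.4 °C

Contact occurs when the free expansion equals the gap: αΔT L = 0.89 mm.
ΔT = 0.89 / (18.3×10⁻⁶ × 1775) = 27.4 °C.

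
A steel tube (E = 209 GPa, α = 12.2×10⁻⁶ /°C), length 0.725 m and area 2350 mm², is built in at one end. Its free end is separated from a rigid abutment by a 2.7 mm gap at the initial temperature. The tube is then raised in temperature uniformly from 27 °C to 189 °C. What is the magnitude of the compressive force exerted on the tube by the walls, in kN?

P ≈ 0 kN

If the wall were absent the tube would grow by αΔT L = 12.2×10⁻⁶ × 162 × 725 = 1.433 mm.
Since δ_free = 1.43 mm is less than the 2.7 mm gap, the tube never touches the wall. No axial force develops.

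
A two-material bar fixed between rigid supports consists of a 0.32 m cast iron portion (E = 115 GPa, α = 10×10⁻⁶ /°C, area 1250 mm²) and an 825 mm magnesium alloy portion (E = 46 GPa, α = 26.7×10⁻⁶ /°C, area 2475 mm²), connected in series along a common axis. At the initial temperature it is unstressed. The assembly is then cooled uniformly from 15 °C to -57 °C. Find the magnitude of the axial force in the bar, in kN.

P ≈ 192 kN (tensile)

If the supports were absent, the total length change would be Σ αᵢΔT Lᵢ = 10×10⁻⁶×72×320 + 26.7×10⁻⁶×72×825 = 1.816 mm.
Since the ends are fixed, an axial force P builds up, equal in every segment, with P · Σ Lᵢ/(AᵢEᵢ) = δ_free.
Σ Lᵢ/(AᵢEᵢ) = 320/(1250×115×10³) + 825/(2475×46×10³) = 9.472×10⁻⁶ mm/N.
Hence P = δ_free / Σ(L/AE) = 1.816/9.472×10⁻⁶ = 191.8 kN (tensile).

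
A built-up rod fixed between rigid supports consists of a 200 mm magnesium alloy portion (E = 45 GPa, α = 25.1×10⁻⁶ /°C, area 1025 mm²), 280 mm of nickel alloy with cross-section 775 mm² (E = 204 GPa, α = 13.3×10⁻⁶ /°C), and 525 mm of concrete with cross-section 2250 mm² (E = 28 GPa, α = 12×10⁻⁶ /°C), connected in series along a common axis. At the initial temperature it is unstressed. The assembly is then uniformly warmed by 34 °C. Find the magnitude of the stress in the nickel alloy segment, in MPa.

σ ≈ 45.7 MPa (compressive)

If the supports were absent, the total length change would be Σ αᵢΔT Lᵢ = 25.1×10⁻⁶×34×200 + 13.3×10⁻⁶×34×280 + 12×10⁻⁶×34×525 = 0.5115 mm.
The walls prevent any net length change, so an axial force P (same in every segment) develops. Compatibility: P · Σ Lᵢ/(AᵢEᵢ) = δ_free.
Σ Lᵢ/(AᵢEᵢ) = 200/(1025×45×10³) + 280/(775×204×10³) + 525/(2250×28×10³) = 1.444×10⁻⁵ mm/N.
So P = 0.5115 / 1.444×10⁻⁵ = 35.42 kN, compressive.
σ_{nickel alloy} = P / A = 35420 / 775 = 45.7 MPa.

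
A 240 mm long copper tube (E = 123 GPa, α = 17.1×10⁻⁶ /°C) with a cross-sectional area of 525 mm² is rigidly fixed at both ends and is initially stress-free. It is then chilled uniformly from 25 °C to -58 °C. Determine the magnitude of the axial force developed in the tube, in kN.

The ends cannot move, so σ = EαΔT = 123×10³ × 17.1×10⁻⁶ × 83 = 174.6 MPa.
Axial force P = σA = 174.6 × 525 = 91650 N = 91.65 kN, tensile.

P ≈ 91.7 kN (tensile)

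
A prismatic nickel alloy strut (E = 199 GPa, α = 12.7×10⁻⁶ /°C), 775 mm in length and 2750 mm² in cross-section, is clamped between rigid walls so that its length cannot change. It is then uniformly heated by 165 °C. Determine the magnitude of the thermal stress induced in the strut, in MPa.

The supports are rigid, so the total axial strain is zero. The restrained thermal strain is ε = αΔT = 12.7×10⁻⁶ × 165 = 2095.5×10⁻⁶.
Hence σ = E·αΔT = 199×10³ × 2095.5×10⁻⁶ = 417 MPa, compressive.

σ ≈ 417 MPa (compressive)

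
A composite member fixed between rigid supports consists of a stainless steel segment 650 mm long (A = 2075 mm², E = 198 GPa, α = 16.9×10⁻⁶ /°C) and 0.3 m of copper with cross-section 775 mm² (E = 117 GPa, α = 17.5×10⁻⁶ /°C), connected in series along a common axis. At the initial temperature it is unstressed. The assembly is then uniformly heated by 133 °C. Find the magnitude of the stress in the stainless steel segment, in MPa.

σ ≈ 213 MPa (compressive)

Free thermal expansion of the whole bar: Σ αᵢΔT Lᵢ = 16.9×10⁻⁶×133×650 + 17.5×10⁻⁶×133×300 = 2.159 mm.
Since the ends are fixed, an axial force P builds up, equal in every segment, with P · Σ Lᵢ/(AᵢEᵢ) = δ_free.
The series flexibility is Σ Lᵢ/(AᵢEᵢ) = 650/(2075×198×10³) + 300/(775×117×10³) = 4.891×10⁻⁶ mm/N.
So P = 2.159 / 4.891×10⁻⁶ = 441.5 kN, compressive.
σ_{stainless steel} = P / A = 441500 / 2075 = 212.8 MPa.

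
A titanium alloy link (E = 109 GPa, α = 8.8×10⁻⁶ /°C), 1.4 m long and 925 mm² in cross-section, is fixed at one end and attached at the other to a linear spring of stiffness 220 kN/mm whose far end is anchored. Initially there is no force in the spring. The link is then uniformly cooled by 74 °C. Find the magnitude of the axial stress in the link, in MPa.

Free thermal contraction: δ_free = αΔT L = 8.8×10⁻⁶ × 74 × 1400 = 0.9117 mm.
Let P be the tensile force in the spring. The link extends elastically by PL/(AE) and the spring stretches by P/k; together these equal δ_free.
P [ L/(AE) + 1/k ] = δ_free → P [ 1400/(925×109×10³) + 1/(220×10³) ] = 0.9117.
P = 0.9117 / 1.843×10⁻⁵ = 49460 N.
σ = P/A = 49460/925 = 53.48 MPa.

σ ≈ 53.5 MPa (tensile)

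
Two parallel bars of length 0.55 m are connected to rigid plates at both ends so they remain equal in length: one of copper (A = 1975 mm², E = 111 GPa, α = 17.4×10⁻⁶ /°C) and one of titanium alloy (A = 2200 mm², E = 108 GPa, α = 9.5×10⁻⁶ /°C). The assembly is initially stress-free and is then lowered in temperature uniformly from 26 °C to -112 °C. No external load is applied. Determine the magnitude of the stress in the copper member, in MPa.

σ ≈ 62.9 MPa (tensile)

Both members must finish at the same length. With the larger α, the copper tends to over-contract; the plates restrain it, putting the copper in tension and the titanium alloy in compression. With no external load the two internal forces are equal and opposite, magnitude P.
Setting the final lengths equal and cancelling L: (α₁ − α₂)ΔT = P/(A₁E₁) + P/(A₂E₂).
|α₁ − α₂|·ΔT = 7.9×10⁻⁶ × 138 = 0.00109.
1/(A₁E₁) + 1/(A₂E₂) = 1/(1975×111×10³) + 1/(2200×108×10³) = 8.77×10⁻⁹ N⁻¹.
So P = 0.00109 / 8.77×10⁻⁹ = 124.3 kN.
σ_{copper} = P/A₁ = 124300/1975 = 62.94 MPa, tensile.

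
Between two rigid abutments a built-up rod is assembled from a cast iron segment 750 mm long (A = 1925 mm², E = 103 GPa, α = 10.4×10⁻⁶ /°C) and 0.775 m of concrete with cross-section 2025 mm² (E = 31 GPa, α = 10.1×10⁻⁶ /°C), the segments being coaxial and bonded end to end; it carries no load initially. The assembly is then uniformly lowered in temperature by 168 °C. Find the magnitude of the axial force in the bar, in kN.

P ≈ 163 kN (tensile)

Free thermal contraction of the whole bar: Σ αᵢΔT Lᵢ = 10.4×10⁻⁶×168×750 + 10.1×10⁻⁶×168×775 = 2.625 mm.
Since the ends are fixed, an axial force P builds up, equal in every segment, with P · Σ Lᵢ/(AᵢEᵢ) = δ_free.
The series flexibility is Σ Lᵢ/(AᵢEᵢ) = 750/(1925×103×10³) + 775/(2025×31×10³) = 1.613×10⁻⁵ mm/N.
P = 2.625 / 1.613×10⁻⁵ = 162800 N = 162.8 kN, tensile.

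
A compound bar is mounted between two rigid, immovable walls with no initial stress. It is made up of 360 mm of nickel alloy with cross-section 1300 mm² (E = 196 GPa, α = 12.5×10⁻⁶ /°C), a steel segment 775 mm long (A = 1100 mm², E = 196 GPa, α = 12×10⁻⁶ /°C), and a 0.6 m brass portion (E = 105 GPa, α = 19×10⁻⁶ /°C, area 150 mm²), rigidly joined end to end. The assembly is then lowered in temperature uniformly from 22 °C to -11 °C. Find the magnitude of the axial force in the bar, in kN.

If the supports were absent, the total length change would be Σ αᵢΔT Lᵢ = 12.5×10⁻⁶×33×360 + 12×10⁻⁶×33×775 + 19×10⁻⁶×33×600 = 0.8316 mm.
Since the ends are fixed, an axial force P builds up, equal in every segment, with P · Σ Lᵢ/(AᵢEᵢ) = δ_free.
Σ Lᵢ/(AᵢEᵢ) = 360/(1300×196×10³) + 775/(1100×196×10³) + 600/(150×105×10³) = 4.31×10⁻⁵ mm/N.
Hence P = δ_free / Σ(L/AE) = 0.8316/4.31×10⁻⁵ = 19.29 kN (tensile).

P ≈ 19.3 kN (tensile)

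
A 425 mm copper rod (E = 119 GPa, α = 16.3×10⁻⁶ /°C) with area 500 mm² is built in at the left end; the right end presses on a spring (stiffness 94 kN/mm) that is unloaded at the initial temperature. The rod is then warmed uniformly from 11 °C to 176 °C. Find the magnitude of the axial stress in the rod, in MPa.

Free thermal expansion: δ_free = αΔT L = 16.3×10⁻⁶ × 165 × 425 = 1.143 mm.
With a force P in the spring, the elastic change of the rod is PL/(AE) and that of the spring is P/k; compatibility requires their sum to equal δ_free.
P [ L/(AE) + 1/k ] = δ_free → P [ 425/(500×119×10³) + 1/(94×10³) ] = 1.143.
P = 1.143 / 1.778×10⁻⁵ = 64280 N.
σ = P/A = 64280/500 = 128.6 MPa.

σ ≈ 129 MPa (compressive)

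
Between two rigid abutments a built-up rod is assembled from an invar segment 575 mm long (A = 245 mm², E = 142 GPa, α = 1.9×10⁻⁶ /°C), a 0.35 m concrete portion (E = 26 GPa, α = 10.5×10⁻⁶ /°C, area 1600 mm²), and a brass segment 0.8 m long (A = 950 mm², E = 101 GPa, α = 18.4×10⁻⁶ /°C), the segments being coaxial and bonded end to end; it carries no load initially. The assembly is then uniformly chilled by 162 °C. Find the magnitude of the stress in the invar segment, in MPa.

σ ≈ 387 MPa (tensile)

With the walls removed the bar would change length by δ_free = Σ αᵢΔT Lᵢ = 1.9×10⁻⁶×162×575 + 10.5×10⁻⁶×162×350 + 18.4×10⁻⁶×162×800 = 3.157 mm.
Since the ends are fixed, an axial force P builds up, equal in every segment, with P · Σ Lᵢ/(AᵢEᵢ) = δ_free.
The series flexibility is Σ Lᵢ/(AᵢEᵢ) = 575/(245×142×10³) + 350/(1600×26×10³) + 800/(950×101×10³) = 3.328×10⁻⁵ mm/N.
So P = 3.157 / 3.328×10⁻⁵ = 94.86 kN, tensile.
σ_{invar} = P / A = 94860 / 245 = 387.2 MPa.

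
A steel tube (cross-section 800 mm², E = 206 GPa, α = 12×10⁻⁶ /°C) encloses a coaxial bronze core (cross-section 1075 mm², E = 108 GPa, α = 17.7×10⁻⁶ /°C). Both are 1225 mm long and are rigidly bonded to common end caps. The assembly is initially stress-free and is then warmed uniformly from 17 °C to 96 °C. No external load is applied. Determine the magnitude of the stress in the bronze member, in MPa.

σ ≈ 28.5 MPa (compressive)

Equilibrium of a rigid end plate with no external load gives equal and opposite internal forces ±P in the two members. Since α_{bronze} > α_{steel}, heating drives the bronze into compression and the steel into tension.
Setting the final lengths equal and cancelling L: (α₁ − α₂)ΔT = P/(A₁E₁) + P/(A₂E₂).
|α₁ − α₂|·ΔT = 5.7×10⁻⁶ × 79 = 0.0004503.
1/(A₁E₁) + 1/(A₂E₂) = 1/(800×206×10³) + 1/(1075×108×10³) = 1.468×10⁻⁸ N⁻¹.
P = 0.0004503 / 1.468×10⁻⁸ = 30670 N = 30.67 kN.
σ_{bronze} = P/A₂ = 30670/1075 = 28.53 MPa, compressive.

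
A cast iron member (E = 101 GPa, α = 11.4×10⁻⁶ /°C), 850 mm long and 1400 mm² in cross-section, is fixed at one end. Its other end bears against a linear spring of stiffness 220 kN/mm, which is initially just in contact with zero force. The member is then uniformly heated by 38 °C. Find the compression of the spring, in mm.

δ ≈ 0.159 mm

The unrestrained thermal change is αΔT L = 11.4×10⁻⁶ × 38 × 850 = 0.3682 mm.
With a force P in the spring, the elastic change of the member is PL/(AE) and that of the spring is P/k; compatibility requires their sum to equal δ_free.
P [ L/(AE) + 1/k ] = δ_free → P [ 850/(1400×101×10³) + 1/(220×10³) ] = 0.3682.
P = 0.3682 / 1.056×10⁻⁵ = 34880 N.
Spring compression = P/k = 34880/(220×10³) = 0.1585 mm.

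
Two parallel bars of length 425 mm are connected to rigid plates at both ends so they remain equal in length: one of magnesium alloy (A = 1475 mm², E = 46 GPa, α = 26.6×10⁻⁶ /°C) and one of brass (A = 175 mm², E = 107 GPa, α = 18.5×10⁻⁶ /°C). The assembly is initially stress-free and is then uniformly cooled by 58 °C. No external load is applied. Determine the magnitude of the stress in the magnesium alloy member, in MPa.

σ ≈ 4.67 MPa (tensile)

Both members must finish at the same length. With the larger α, the magnesium alloy tends to over-contract; the plates restrain it, putting the magnesium alloy in tension and the brass in compression. With no external load the two internal forces are equal and opposite, magnitude P.
Equating the net (thermal + elastic) strains gives |α₁ − α₂|·ΔT = P·[1/(A₁E₁) + 1/(A₂E₂)].
|α₁ − α₂|·ΔT = 8.1×10⁻⁶ × 58 = 0.0004698.
1/(A₁E₁) + 1/(A₂E₂) = 1/(1475×46×10³) + 1/(175×107×10³) = 6.814×10⁻⁸ N⁻¹.
P = 0.0004698 / 6.814×10⁻⁸ = 6894 N = 6.894 kN.
σ_{magnesium alloy} = P/A₁ = 6894/1475 = 4.674 MPa, tensile.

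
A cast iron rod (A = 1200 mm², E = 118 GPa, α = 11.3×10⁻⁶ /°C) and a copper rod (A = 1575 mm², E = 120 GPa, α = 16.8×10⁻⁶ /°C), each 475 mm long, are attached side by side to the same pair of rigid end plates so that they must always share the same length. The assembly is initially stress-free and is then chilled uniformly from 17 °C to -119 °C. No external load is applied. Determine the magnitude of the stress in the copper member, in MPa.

The copper has the larger α, so on cooling it would change length more than the cast iron if both were free. The rigid plates force a common final length, so the copper is put into tension and the cast iron into compression, with equal and opposite forces P (no external load).
Setting the final lengths equal and cancelling L: (α₁ − α₂)ΔT = P/(A₁E₁) + P/(A₂E₂).
|α₁ − α₂|·ΔT = 5.5×10⁻⁶ × 136 = 0.000748.
1/(A₁E₁) + 1/(A₂E₂) = 1/(1200×118×10³) + 1/(1575×120×10³) = 1.235×10⁻⁸ N⁻¹.
So P = 0.000748 / 1.235×10⁻⁸ = 60.55 kN.
σ_{copper} = P/A₂ = 60550/1575 = 38.45 MPa, tensile.

σ ≈ 38.4 MPa (tensile)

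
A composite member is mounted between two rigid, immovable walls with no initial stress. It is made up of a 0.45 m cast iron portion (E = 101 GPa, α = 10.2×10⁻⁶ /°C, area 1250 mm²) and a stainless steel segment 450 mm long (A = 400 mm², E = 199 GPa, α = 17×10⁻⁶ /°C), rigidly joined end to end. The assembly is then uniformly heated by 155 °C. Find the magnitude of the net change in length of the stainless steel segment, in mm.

|ΔL| ≈ 0.0222 mm

If the supports were absent, the total length change would be Σ αᵢΔT Lᵢ = 10.2×10⁻⁶×155×450 + 17×10⁻⁶×155×450 = 1.897 mm.
Since the ends are fixed, an axial force P builds up, equal in every segment, with P · Σ Lᵢ/(AᵢEᵢ) = δ_free.
Σ Lᵢ/(AᵢEᵢ) = 450/(1250×101×10³) + 450/(400×199×10³) = 9.218×10⁻⁶ mm/N.
So P = 1.897 / 9.218×10⁻⁶ = 205.8 kN, compressive.
For the stainless steel segment, free thermal change = 17×10⁻⁶×155×450 = 1.186 mm and elastic change from P = 205800×450/(400×199×10³) = 1.164 mm; these oppose, so the net change is 0.0222 mm (segment lengthens).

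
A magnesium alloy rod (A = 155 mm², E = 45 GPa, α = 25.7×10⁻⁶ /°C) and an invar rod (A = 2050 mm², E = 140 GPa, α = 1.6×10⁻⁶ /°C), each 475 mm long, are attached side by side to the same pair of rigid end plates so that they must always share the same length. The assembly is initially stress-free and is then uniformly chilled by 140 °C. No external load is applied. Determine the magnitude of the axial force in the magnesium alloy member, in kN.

P ≈ 23 kN (tensile in the magnesium alloy)

Equilibrium of a rigid end plate with no external load gives equal and opposite internal forces ±P in the two members. Since α_{magnesium alloy} > α_{invar}, cooling drives the magnesium alloy into tension and the invar into compression.
Setting the final lengths equal and cancelling L: (α₁ − α₂)ΔT = P/(A₁E₁) + P/(A₂E₂).
|α₁ − α₂|·ΔT = 24.1×10⁻⁶ × 140 = 0.003374.
1/(A₁E₁) + 1/(A₂E₂) = 1/(155×45×10³) + 1/(2050×140×10³) = 1.469×10⁻⁷ N⁻¹.
P = 0.003374 / 1.469×10⁻⁷ = 22980 N = 22.98 kN.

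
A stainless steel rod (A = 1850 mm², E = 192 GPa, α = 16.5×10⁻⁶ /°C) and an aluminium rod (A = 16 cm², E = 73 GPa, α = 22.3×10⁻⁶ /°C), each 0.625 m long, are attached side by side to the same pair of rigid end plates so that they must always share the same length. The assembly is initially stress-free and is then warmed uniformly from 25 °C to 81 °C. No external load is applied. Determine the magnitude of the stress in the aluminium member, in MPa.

The aluminium has the larger α, so on heating it would change length more than the stainless steel if both were free. The rigid plates force a common final length, so the aluminium is put into compression and the stainless steel into tension, with equal and opposite forces P (no external load).
Setting the final lengths equal and cancelling L: (α₁ − α₂)ΔT = P/(A₁E₁) + P/(A₂E₂).
|α₁ − α₂|·ΔT = 5.8×10⁻⁶ × 56 = 0.0003248.
1/(A₁E₁) + 1/(A₂E₂) = 1/(1850×192×10³) + 1/(1600×73×10³) = 1.138×10⁻⁸ N⁻¹.
P = 0.0003248 / 1.138×10⁻⁸ = 28550 N = 28.55 kN.
σ_{aluminium} = P/A₂ = 28550/1600 = 17.84 MPa, compressive.

σ ≈ 17.8 MPa (compressive)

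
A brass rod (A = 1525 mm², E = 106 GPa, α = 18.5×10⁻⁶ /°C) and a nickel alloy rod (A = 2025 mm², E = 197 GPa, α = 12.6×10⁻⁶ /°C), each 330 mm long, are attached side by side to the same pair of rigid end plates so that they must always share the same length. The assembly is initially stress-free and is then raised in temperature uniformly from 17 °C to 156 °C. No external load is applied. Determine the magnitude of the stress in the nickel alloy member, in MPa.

The brass has the larger α, so on heating it would change length more than the nickel alloy if both were free. The rigid plates force a common final length, so the brass is put into compression and the nickel alloy into tension, with equal and opposite forces P (no external load).
Equating the net (thermal + elastic) strains gives |α₁ − α₂|·ΔT = P·[1/(A₁E₁) + 1/(A₂E₂)].
|α₁ − α₂|·ΔT = 5.9×10⁻⁶ × 139 = 0.0008201.
1/(A₁E₁) + 1/(A₂E₂) = 1/(1525×106×10³) + 1/(2025×197×10³) = 8.693×10⁻⁹ N⁻¹.
P = 0.0008201 / 8.693×10⁻⁹ = 94340 N = 94.34 kN.
σ_{nickel alloy} = P/A₂ = 94340/2025 = 46.59 MPa, tensile.

σ ≈ 46.6 MPa (tensile)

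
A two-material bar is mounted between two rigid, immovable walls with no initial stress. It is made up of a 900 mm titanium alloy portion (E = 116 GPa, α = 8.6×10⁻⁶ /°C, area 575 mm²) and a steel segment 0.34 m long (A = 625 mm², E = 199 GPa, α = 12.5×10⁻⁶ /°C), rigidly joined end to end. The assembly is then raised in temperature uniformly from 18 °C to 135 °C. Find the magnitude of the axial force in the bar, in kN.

P ≈ 86.5 kN (compressive)

Free thermal expansion of the whole bar: Σ αᵢΔT Lᵢ = 8.6×10⁻⁶×117×900 + 12.5×10⁻⁶×117×340 = 1.403 mm.
The rigid supports impose zero overall length change; the single axial force P common to all segments must satisfy P Σ Lᵢ/(AᵢEᵢ) = δ_free.
The series flexibility is Σ Lᵢ/(AᵢEᵢ) = 900/(575×116×10³) + 340/(625×199×10³) = 1.623×10⁻⁵ mm/N.
P = 1.403 / 1.623×10⁻⁵ = 86450 N = 86.45 kN, compressive.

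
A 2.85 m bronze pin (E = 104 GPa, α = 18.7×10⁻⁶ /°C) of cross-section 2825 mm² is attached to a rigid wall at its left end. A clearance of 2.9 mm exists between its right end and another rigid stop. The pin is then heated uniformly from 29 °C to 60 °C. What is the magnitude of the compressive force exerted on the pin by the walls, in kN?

P ≈ 0 kN

Free thermal elongation = αΔT L = 18.7×10⁻⁶ × 31 × 2850 = 1.652 mm.
Since δ_free = 1.65 mm is less than the 2.9 mm gap, the pin never touches the wall. No axial force develops.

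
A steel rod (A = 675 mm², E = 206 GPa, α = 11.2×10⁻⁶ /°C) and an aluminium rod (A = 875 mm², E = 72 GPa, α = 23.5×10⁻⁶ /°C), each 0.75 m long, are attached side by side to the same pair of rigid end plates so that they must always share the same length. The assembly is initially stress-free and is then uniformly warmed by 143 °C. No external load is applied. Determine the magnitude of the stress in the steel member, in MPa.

The aluminium has the larger α, so on heating it would change length more than the steel if both were free. The rigid plates force a common final length, so the aluminium is put into compression and the steel into tension, with equal and opposite forces P (no external load).
Compatibility of the two members (thermal + elastic change equal): (α₁ − α₂)ΔT = P·[1/(A₁E₁) + 1/(A₂E₂)].
|α₁ − α₂|·ΔT = 12.3×10⁻⁶ × 143 = 0.001759.
1/(A₁E₁) + 1/(A₂E₂) = 1/(675×206×10³) + 1/(875×72×10³) = 2.306×10⁻⁸ N⁻¹.
P = 0.001759 / 2.306×10⁻⁸ = 76260 N = 76.26 kN.
σ_{steel} = P/A₁ = 76260/675 = 113 MPa, tensile.

σ ≈ 113 MPa (tensile)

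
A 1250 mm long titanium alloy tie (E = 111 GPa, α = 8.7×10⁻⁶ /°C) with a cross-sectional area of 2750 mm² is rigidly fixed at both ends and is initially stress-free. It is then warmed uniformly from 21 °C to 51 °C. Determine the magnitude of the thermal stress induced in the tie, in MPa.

The supports are rigid, so the total axial strain is zero. The restrained thermal strain is ε = αΔT = 8.7×10⁻⁶ × 30 = 261×10⁻⁶.
The stress required to suppress this strain is σ = Eε = 111×10³ × 261×10⁻⁶ = 28.97 MPa, compressive since the tie is trying to expand.

σ ≈ 29 MPa (compressive)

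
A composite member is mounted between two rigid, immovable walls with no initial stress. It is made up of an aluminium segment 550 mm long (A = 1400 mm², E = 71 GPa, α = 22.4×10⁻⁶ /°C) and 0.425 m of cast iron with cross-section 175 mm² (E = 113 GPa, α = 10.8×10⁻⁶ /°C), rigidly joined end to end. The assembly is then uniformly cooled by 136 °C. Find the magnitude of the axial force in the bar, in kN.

P ≈ 85.1 kN (tensile)

Free thermal contraction of the whole bar: Σ αᵢΔT Lᵢ = 22.4×10⁻⁶×136×550 + 10.8×10⁻⁶×136×425 = 2.3 mm.
The walls prevent any net length change, so an axial force P (same in every segment) develops. Compatibility: P · Σ Lᵢ/(AᵢEᵢ) = δ_free.
The series flexibility is Σ Lᵢ/(AᵢEᵢ) = 550/(1400×71×10³) + 425/(175×113×10³) = 2.702×10⁻⁵ mm/N.
P = 2.3 / 2.702×10⁻⁵ = 85100 N = 85.1 kN, tensile.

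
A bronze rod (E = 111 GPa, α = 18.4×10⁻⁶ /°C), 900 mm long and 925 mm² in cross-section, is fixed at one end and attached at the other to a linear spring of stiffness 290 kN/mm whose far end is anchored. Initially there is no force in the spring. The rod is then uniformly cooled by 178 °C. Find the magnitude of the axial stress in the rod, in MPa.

Free thermal contraction: δ_free = αΔT L = 18.4×10⁻⁶ × 178 × 900 = 2.948 mm.
Let P be the tensile force in the spring. The rod extends elastically by PL/(AE) and the spring stretches by P/k; together these equal δ_free.
P [ L/(AE) + 1/k ] = δ_free → P [ 900/(925×111×10³) + 1/(290×10³) ] = 2.948.
P = 2.948 / 1.221×10⁻⁵ = 241300 N.
σ = P/A = 241300/925 = 260.9 MPa.

σ ≈ 261 MPa (tensile)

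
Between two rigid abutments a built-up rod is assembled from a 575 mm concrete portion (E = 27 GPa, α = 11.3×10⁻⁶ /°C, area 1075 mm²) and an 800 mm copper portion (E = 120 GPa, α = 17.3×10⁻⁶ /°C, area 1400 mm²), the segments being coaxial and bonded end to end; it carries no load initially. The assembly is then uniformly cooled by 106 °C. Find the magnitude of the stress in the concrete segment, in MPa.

If the supports were absent, the total length change would be Σ αᵢΔT Lᵢ = 11.3×10⁻⁶×106×575 + 17.3×10⁻⁶×106×800 = 2.156 mm.
The walls prevent any net length change, so an axial force P (same in every segment) develops. Compatibility: P · Σ Lᵢ/(AᵢEᵢ) = δ_free.
The series flexibility is Σ Lᵢ/(AᵢEᵢ) = 575/(1075×27×10³) + 800/(1400×120×10³) = 2.457×10⁻⁵ mm/N.
P = 2.156 / 2.457×10⁻⁵ = 87730 N = 87.73 kN, tensile.
σ_{concrete} = P / A = 87730 / 1075 = 81.61 MPa.

σ ≈ 81.6 MPa (tensile)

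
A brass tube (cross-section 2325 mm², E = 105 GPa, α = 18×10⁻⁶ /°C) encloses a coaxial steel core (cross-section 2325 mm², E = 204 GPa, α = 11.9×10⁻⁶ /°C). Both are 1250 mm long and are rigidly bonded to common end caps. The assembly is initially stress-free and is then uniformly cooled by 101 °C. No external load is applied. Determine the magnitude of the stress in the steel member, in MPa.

Equilibrium of a rigid end plate with no external load gives equal and opposite internal forces ±P in the two members. Since α_{brass} > α_{steel}, cooling drives the brass into tension and the steel into compression.
Setting the final lengths equal and cancelling L: (α₁ − α₂)ΔT = P/(A₁E₁) + P/(A₂E₂).
|α₁ − α₂|·ΔT = 6.1×10⁻⁶ × 101 = 0.0006161.
1/(A₁E₁) + 1/(A₂E₂) = 1/(2325×105×10³) + 1/(2325×204×10³) = 6.205×10⁻⁹ N⁻¹.
So P = 0.0006161 / 6.205×10⁻⁹ = 99.3 kN.
σ_{steel} = P/A₂ = 99300/2325 = 42.71 MPa, compressive.

σ ≈ 42.7 MPa (compressive)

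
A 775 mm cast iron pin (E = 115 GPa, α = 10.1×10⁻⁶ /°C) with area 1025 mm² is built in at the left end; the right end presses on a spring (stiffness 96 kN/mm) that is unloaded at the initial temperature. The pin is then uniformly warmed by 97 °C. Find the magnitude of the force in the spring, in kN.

P ≈ 44.7 kN

If the spring were absent the pin would lengthen by αΔT L = 10.1×10⁻⁶ × 97 × 775 = 0.7593 mm.
With a force P in the spring, the elastic change of the pin is PL/(AE) and that of the spring is P/k; compatibility requires their sum to equal δ_free.
So P = δ_free / [L/(AE) + 1/k] = 0.7593 / [ 775/(1025×115×10³) + 1/(96×10³) ].
P = 0.7593 / 1.699×10⁻⁵ = 44690 N.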